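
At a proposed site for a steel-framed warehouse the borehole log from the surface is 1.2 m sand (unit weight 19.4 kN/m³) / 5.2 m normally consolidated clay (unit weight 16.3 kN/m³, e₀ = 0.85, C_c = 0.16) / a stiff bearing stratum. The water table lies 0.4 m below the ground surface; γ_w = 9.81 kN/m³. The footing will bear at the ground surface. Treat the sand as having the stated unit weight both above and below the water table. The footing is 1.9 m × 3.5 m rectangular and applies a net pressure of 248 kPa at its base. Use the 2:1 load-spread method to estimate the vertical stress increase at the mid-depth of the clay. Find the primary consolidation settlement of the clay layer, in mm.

Mid-depth of clay below the ground surface: z = 1.2 + 5.2/2 = 3.8 m.
Total vertical stress at mid-clay: σ_v = 19.4×1.2 + 16.3×2.6 = 65.66 kPa.
Pore pressure: u = 9.81×(3.8 − 0.4) = 33.354 kPa.
Initial effective stress: σ'_0 = σ_v − u = 65.66 − 33.354 = 32.306 kPa.
Stress increase at mid-clay by the 2:1 spreading method:
Δσ = qBL/((B+z)(L+z)) = 248×1.9×3.5/((1.9+3.8)(3.5+3.8)) = 39.635 kPa
Final effective stress: σ'_f = σ'_0 + Δσ = 32.306 + 39.635 = 71.941 kPa.
Normally consolidated clay, so the full stress increment lies on the virgin compression line:
S_c = C_c·H/(1+e₀)·log₁₀(σ'_f/σ'_0) = 0.16×5.2/(1+0.85)×log₁₀(71.941/32.306)
    = 0.44973 × 0.34769 = 0.1564 m

S_c ≈ 156 mm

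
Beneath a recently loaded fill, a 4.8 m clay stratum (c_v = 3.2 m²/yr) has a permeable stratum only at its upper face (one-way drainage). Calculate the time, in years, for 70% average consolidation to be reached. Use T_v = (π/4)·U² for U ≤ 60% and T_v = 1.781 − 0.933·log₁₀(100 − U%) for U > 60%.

t ≈ 2.9 years

Drainage path length: H_d = H = 4.8 m (single drainage).
U > 60%: T_v = 1.781 − 0.933·log₁₀(100 − 70) = 0.40285.
t = T_v·H_d²/c_v = 0.40285×4.8²/3.2 = 2.901 years.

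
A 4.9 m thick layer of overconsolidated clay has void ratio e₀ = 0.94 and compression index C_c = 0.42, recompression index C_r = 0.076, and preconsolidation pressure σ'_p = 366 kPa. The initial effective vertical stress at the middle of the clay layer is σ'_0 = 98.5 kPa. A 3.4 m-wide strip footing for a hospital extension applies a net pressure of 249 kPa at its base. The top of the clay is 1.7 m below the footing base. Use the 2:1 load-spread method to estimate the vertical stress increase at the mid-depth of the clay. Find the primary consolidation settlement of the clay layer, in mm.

S_c ≈ 63.4 mm

Mid-depth of clay below the footing base: z = 1.7 + 4.9/2 = 4.15 m.
Stress increase at mid-clay by the 2:1 spreading method:
Δσ = qB/(B+z) = 249×3.4/(3.4+4.15) = 112.13 kPa
Final effective stress: σ'_f = 98.5 + 112.13 = 210.63 kPa.
σ'_f = 210.63 ≤ σ'_p = 366 kPa, so the clay remains overconsolidated and only the recompression index applies:
S_c = C_r·H/(1+e₀)·log₁₀(σ'_f/σ'_0) = 0.076×4.9/1.94×log₁₀(210.63/98.5)
    = 0.19196 × 0.33008 = 0.06336 m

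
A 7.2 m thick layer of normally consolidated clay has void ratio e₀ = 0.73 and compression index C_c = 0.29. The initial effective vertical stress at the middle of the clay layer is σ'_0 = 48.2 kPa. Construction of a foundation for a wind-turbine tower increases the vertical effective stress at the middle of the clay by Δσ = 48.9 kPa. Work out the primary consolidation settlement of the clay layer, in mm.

Final effective stress: σ'_f = σ'_0 + Δσ = 48.2 + 48.9 = 97.1 kPa.
Normally consolidated clay, so the full stress increment lies on the virgin compression line:
S_c = C_c·H/(1+e₀)·log₁₀(σ'_f/σ'_0) = 0.29×7.2/(1+0.73)×log₁₀(97.1/48.2)
    = 1.2069 × 0.30417 = 0.3671 m

S_c ≈ 367 mm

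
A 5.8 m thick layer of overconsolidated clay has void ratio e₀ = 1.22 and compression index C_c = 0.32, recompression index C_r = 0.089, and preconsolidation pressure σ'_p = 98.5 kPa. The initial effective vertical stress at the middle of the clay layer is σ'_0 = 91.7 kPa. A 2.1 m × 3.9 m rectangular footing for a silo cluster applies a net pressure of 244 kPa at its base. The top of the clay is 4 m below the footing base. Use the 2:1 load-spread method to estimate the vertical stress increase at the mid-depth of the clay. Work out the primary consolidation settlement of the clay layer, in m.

Mid-depth of clay below the footing base: z = 4 + 5.8/2 = 6.9 m.
Stress increase at mid-clay by the 2:1 spreading method:
Δσ = qBL/((B+z)(L+z)) = 244×2.1×3.9/((2.1+6.9)(3.9+6.9)) = 20.559 kPa
Final effective stress: σ'_f = 91.7 + 20.559 = 112.26 kPa.
σ'_f = 112.26 > σ'_p = 98.5 kPa, so the stress path crosses the preconsolidation pressure — recompression up to σ'_p, then virgin compression beyond:
S_c = H/(1+e₀)·[C_r·log₁₀(σ'_p/σ'_0) + C_c·log₁₀(σ'_f/σ'_p)]
    = 5.8/2.22 × [0.089×log₁₀(98.5/91.7) + 0.32×log₁₀(112.26/98.5)]
    = 2.6126 × [0.002765 + 0.018172] = 0.0547 m

S_c ≈ 0.0547 m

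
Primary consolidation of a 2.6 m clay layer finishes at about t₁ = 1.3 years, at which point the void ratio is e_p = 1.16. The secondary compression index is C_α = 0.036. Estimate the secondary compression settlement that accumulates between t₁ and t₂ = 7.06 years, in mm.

Secondary compression: S_s = C_α·H/(1+e_p)·log₁₀(t₂/t₁)
S_s = 0.036×2.6/(1+1.16)×log₁₀(7.06/1.3)
    = 0.04333 × 0.7349 = 0.03184 m

S_s ≈ 31.8 mm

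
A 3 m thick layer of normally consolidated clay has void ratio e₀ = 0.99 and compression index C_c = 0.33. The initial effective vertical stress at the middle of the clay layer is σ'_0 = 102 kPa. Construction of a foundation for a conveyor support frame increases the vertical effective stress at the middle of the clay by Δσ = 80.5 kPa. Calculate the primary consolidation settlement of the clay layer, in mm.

Final effective stress: σ'_f = σ'_0 + Δσ = 102 + 80.5 = 182.5 kPa.
Normally consolidated clay, so the full stress increment lies on the virgin compression line:
S_c = C_c·H/(1+e₀)·log₁₀(σ'_f/σ'_0) = 0.33×3/(1+0.99)×log₁₀(182.5/102)
    = 0.49749 × 0.25266 = 0.1257 m

S_c ≈ 126 mm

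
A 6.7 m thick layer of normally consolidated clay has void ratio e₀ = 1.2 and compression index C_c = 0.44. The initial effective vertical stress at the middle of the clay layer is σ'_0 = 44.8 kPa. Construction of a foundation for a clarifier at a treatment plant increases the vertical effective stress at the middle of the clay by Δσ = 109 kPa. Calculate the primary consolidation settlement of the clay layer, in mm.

S_c ≈ 718 mm

Final effective stress: σ'_f = σ'_0 + Δσ = 44.8 + 109 = 153.8 kPa.
Normally consolidated clay, so the full stress increment lies on the virgin compression line:
S_c = C_c·H/(1+e₀)·log₁₀(σ'_f/σ'_0) = 0.44×6.7/(1+1.2)×log₁₀(153.8/44.8)
    = 1.34 × 0.53568 = 0.7178 m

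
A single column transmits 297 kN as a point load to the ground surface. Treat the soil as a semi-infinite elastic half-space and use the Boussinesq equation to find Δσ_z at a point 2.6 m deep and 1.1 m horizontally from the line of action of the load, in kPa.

Δσ_z ≈ 13.9 kPa

Boussinesq vertical stress below a point load on an elastic half-space:
Δσ_z = 3P/(2πz²) · [1 + (r/z)²]^(−5/2)
r/z = 1.1/2.6 = 0.42308; [1+(r/z)²]^(−5/2) = 0.66255.
Δσ_z = 3×297/(2π×2.6²) × 0.66255 = 20.977 × 0.66255 = 13.9 kPa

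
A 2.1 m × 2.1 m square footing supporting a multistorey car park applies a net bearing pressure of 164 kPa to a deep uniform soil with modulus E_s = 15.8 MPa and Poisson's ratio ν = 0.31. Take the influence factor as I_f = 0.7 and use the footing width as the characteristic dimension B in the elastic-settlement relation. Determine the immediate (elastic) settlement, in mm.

S_e ≈ 13.8 mm

Immediate (elastic) settlement: S_e = q·B·(1−ν²)/E_s · I_f.
E_s = 15.8 MPa = 15800 kPa.
S_e = 164 × 2.1 × (1 − 0.31²) / 15800 × 0.7
    = 164 × 2.1 × 0.9039 / 15800 × 0.7
    = 0.01379 m = 13.79 mm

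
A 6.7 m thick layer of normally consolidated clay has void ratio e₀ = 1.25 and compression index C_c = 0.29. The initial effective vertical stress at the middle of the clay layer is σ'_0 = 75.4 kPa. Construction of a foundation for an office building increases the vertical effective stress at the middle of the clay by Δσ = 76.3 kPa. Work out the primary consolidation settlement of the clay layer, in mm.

Final effective stress: σ'_f = σ'_0 + Δσ = 75.4 + 76.3 = 151.7 kPa.
Normally consolidated clay, so the full stress increment lies on the virgin compression line:
S_c = C_c·H/(1+e₀)·log₁₀(σ'_f/σ'_0) = 0.29×6.7/(1+1.25)×log₁₀(151.7/75.4)
    = 0.86356 × 0.30361 = 0.2622 m

S_c ≈ 262 mm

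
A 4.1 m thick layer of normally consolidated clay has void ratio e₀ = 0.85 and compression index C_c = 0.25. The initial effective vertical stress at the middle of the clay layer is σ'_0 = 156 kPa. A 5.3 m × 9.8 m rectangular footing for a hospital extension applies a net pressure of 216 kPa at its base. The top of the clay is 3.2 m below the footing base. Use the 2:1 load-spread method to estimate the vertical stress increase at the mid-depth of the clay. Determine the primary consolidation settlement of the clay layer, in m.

S_c ≈ 0.0899 m

Mid-depth of clay below the footing base: z = 3.2 + 4.1/2 = 5.25 m.
Stress increase at mid-clay by the 2:1 spreading method:
Δσ = qBL/((B+z)(L+z)) = 216×5.3×9.8/((5.3+5.25)(9.8+5.25)) = 70.659 kPa
Final effective stress: σ'_f = σ'_0 + Δσ = 156 + 70.659 = 226.66 kPa.
Normally consolidated clay, so the full stress increment lies on the virgin compression line:
S_c = C_c·H/(1+e₀)·log₁₀(σ'_f/σ'_0) = 0.25×4.1/(1+0.85)×log₁₀(226.66/156)
    = 0.55405 × 0.16225 = 0.08989 m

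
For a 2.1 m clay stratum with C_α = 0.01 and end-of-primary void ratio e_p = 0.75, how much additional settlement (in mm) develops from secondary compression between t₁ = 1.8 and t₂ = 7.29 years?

S_s ≈ 7.29 mm

Secondary compression: S_s = C_α·H/(1+e_p)·log₁₀(t₂/t₁)
S_s = 0.01×2.1/(1+0.75)×log₁₀(7.29/1.8)
    = 0.012 × 0.6075 = 0.007289 m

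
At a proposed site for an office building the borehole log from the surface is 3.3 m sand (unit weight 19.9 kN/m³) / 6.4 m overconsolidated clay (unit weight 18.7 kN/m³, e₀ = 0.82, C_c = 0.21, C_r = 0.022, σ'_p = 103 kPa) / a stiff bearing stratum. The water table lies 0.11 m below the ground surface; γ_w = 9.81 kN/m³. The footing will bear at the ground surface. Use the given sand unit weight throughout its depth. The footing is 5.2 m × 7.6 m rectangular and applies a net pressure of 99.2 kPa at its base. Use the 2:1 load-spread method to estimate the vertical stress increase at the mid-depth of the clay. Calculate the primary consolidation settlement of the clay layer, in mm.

Mid-depth of clay below the ground surface: z = 3.3 + 6.4/2 = 6.5 m.
Total vertical stress at mid-clay: σ_v = 19.9×3.3 + 18.7×3.2 = 125.51 kPa.
Pore pressure: u = 9.81×(6.5 − 0.11) = 62.686 kPa.
Initial effective stress: σ'_0 = σ_v − u = 125.51 − 62.686 = 62.824 kPa.
Stress increase at mid-clay by the 2:1 spreading method:
Δσ = qBL/((B+z)(L+z)) = 99.2×5.2×7.6/((5.2+6.5)(7.6+6.5)) = 23.764 kPa
Final effective stress: σ'_f = 62.824 + 23.764 = 86.588 kPa.
σ'_f = 86.588 ≤ σ'_p = 103 kPa, so the clay remains overconsolidated and only the recompression index applies:
S_c = C_r·H/(1+e₀)·log₁₀(σ'_f/σ'_0) = 0.022×6.4/1.82×log₁₀(86.588/62.824)
    = 0.077363 × 0.13933 = 0.01078 m

S_c ≈ 10.8 mm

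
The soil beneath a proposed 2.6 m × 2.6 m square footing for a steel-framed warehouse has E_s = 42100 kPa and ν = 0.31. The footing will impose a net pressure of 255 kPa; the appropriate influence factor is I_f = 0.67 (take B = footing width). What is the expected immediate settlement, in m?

S_e ≈ 0.00954 m

Immediate (elastic) settlement: S_e = q·B·(1−ν²)/E_s · I_f.
S_e = 255 × 2.6 × (1 − 0.31²) / 42100 × 0.67
    = 255 × 2.6 × 0.9039 / 42100 × 0.67
    = 0.009537 m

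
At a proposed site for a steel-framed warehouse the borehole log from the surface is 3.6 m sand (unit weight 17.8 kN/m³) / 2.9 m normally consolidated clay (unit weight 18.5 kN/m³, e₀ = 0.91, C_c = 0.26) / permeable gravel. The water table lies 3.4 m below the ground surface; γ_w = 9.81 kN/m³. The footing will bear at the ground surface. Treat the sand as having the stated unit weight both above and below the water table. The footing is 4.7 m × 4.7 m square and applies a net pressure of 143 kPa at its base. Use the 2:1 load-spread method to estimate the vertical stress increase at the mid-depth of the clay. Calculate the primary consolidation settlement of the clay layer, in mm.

Mid-depth of clay below the ground surface: z = 3.6 + 2.9/2 = 5.05 m.
Total vertical stress at mid-clay: σ_v = 17.8×3.6 + 18.5×1.45 = 90.905 kPa.
Pore pressure: u = 9.81×(5.05 − 3.4) = 16.186 kPa.
Initial effective stress: σ'_0 = σ_v − u = 90.905 − 16.186 = 74.719 kPa.
Stress increase at mid-clay by the 2:1 spreading method:
Δσ = qBL/((B+z)(L+z)) = 143×4.7×4.7/((4.7+5.05)(4.7+5.05)) = 33.229 kPa
Final effective stress: σ'_f = σ'_0 + Δσ = 74.719 + 33.229 = 107.95 kPa.
Normally consolidated clay, so the full stress increment lies on the virgin compression line:
S_c = C_c·H/(1+e₀)·log₁₀(σ'_f/σ'_0) = 0.26×2.9/(1+0.91)×log₁₀(107.95/74.719)
    = 0.39476 × 0.15979 = 0.06308 m

S_c ≈ 63.1 mm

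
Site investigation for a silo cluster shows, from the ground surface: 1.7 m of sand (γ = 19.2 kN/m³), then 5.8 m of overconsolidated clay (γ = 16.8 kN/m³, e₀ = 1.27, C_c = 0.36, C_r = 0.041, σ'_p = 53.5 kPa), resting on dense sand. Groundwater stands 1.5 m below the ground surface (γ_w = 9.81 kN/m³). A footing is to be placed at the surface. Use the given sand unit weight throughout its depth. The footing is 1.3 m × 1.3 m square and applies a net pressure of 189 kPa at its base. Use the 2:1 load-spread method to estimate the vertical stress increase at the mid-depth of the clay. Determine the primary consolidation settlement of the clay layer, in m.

S_c ≈ 0.0489 m

Mid-depth of clay below the ground surface: z = 1.7 + 5.8/2 = 4.6 m.
Total vertical stress at mid-clay: σ_v = 19.2×1.7 + 16.8×2.9 = 81.36 kPa.
Pore pressure: u = 9.81×(4.6 − 1.5) = 30.411 kPa.
Initial effective stress: σ'_0 = σ_v − u = 81.36 − 30.411 = 50.949 kPa.
Stress increase at mid-clay by the 2:1 spreading method:
Δσ = qBL/((B+z)(L+z)) = 189×1.3×1.3/((1.3+4.6)(1.3+4.6)) = 9.1758 kPa
Final effective stress: σ'_f = 50.949 + 9.1758 = 60.125 kPa.
σ'_f = 60.125 > σ'_p = 53.5 kPa, so the stress path crosses the preconsolidation pressure — recompression up to σ'_p, then virgin compression beyond:
S_c = H/(1+e₀)·[C_r·log₁₀(σ'_p/σ'_0) + C_c·log₁₀(σ'_f/σ'_p)]
    = 5.8/2.27 × [0.041×log₁₀(53.5/50.949) + 0.36×log₁₀(60.125/53.5)]
    = 2.5551 × [0.00086994 + 0.018252] = 0.04886 m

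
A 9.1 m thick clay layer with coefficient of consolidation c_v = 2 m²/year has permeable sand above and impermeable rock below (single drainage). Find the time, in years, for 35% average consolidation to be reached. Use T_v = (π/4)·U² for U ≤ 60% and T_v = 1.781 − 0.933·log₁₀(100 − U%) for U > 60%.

Drainage path length: H_d = H = 9.1 m (single drainage).
U ≤ 60%: T_v = (π/4)·U² = (π/4)×0.35² = 0.096211.
t = T_v·H_d²/c_v = 0.096211×9.1²/2 = 3.984 years.

t ≈ 3.98 years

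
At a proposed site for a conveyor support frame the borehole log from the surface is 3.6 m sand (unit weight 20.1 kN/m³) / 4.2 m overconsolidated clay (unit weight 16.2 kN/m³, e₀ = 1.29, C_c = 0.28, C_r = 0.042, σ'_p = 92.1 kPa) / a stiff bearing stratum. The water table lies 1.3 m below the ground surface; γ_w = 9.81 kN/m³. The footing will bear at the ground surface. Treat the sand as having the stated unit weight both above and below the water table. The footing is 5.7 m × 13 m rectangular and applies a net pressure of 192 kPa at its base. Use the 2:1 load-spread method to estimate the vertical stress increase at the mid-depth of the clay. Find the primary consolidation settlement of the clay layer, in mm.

S_c ≈ 89.4 mm

Mid-depth of clay below the ground surface: z = 3.6 + 4.2/2 = 5.7 m.
Total vertical stress at mid-clay: σ_v = 20.1×3.6 + 16.2×2.1 = 106.38 kPa.
Pore pressure: u = 9.81×(5.7 − 1.3) = 43.164 kPa.
Initial effective stress: σ'_0 = σ_v − u = 106.38 − 43.164 = 63.216 kPa.
Stress increase at mid-clay by the 2:1 spreading method:
Δσ = qBL/((B+z)(L+z)) = 192×5.7×13/((5.7+5.7)(13+5.7)) = 66.738 kPa
Final effective stress: σ'_f = 63.216 + 66.738 = 129.95 kPa.
σ'_f = 129.95 > σ'_p = 92.1 kPa, so the stress path crosses the preconsolidation pressure — recompression up to σ'_p, then virgin compression beyond:
S_c = H/(1+e₀)·[C_r·log₁₀(σ'_p/σ'_0) + C_c·log₁₀(σ'_f/σ'_p)]
    = 4.2/2.29 × [0.042×log₁₀(92.1/63.216) + 0.28×log₁₀(129.95/92.1)]
    = 1.8341 × [0.0068642 + 0.041865] = 0.08937 m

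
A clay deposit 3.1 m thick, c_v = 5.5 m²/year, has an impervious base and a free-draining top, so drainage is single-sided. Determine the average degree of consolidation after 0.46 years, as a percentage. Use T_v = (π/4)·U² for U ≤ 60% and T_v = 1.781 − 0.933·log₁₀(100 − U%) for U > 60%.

Drainage path length: H_d = H = 3.1 m (single drainage).
T_v = c_v·t/H_d² = 5.5×0.46/3.1² = 0.26327.
T_v = 0.26327 corresponds to the U ≤ 60% branch:
U = √(4T_v/π) = 0.579

U ≈ 57.9 %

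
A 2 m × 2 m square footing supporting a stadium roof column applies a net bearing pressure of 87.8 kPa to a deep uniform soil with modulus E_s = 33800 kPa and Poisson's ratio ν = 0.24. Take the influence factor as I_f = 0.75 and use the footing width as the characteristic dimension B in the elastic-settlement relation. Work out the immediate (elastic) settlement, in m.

S_e ≈ 0.00367 m

Immediate (elastic) settlement: S_e = q·B·(1−ν²)/E_s · I_f.
S_e = 87.8 × 2 × (1 − 0.24²) / 33800 × 0.75
    = 87.8 × 2 × 0.9424 / 33800 × 0.75
    = 0.003672 m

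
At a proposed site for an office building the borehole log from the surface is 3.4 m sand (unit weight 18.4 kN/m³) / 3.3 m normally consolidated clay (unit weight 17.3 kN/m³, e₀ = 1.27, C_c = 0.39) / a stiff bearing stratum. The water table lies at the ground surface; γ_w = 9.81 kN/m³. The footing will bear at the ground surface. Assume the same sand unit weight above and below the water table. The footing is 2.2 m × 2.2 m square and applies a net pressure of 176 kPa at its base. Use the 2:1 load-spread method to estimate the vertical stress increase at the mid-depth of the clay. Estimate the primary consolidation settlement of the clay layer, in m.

S_c ≈ 0.0811 m

Mid-depth of clay below the ground surface: z = 3.4 + 3.3/2 = 5.05 m.
Total vertical stress at mid-clay: σ_v = 18.4×3.4 + 17.3×1.65 = 91.105 kPa.
Pore pressure: u = 9.81×(5.05 − 0) = 49.541 kPa.
Initial effective stress: σ'_0 = σ_v − u = 91.105 − 49.541 = 41.564 kPa.
Stress increase at mid-clay by the 2:1 spreading method:
Δσ = qBL/((B+z)(L+z)) = 176×2.2×2.2/((2.2+5.05)(2.2+5.05)) = 16.206 kPa
Final effective stress: σ'_f = σ'_0 + Δσ = 41.564 + 16.206 = 57.77 kPa.
Normally consolidated clay, so the full stress increment lies on the virgin compression line:
S_c = C_c·H/(1+e₀)·log₁₀(σ'_f/σ'_0) = 0.39×3.3/(1+1.27)×log₁₀(57.77/41.564)
    = 0.56696 × 0.14299 = 0.08107 m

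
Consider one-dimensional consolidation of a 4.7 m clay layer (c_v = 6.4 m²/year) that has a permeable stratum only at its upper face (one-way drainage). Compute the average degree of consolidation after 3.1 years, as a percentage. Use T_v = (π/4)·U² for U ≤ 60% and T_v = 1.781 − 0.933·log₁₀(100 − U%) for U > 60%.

Drainage path length: H_d = H = 4.7 m (single drainage).
T_v = c_v·t/H_d² = 6.4×3.1/4.7² = 0.89814.
T_v = 0.89814 corresponds to the U > 60% branch:
U = 1 − 10^((1.781 − T_v)/0.933)/100 = 0.9116

U ≈ 91.2 %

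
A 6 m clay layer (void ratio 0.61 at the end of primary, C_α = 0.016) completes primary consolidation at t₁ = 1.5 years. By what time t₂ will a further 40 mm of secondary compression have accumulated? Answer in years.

S_s = C_α·H/(1+e_p)·log₁₀(t₂/t₁) ⇒ log₁₀(t₂/t₁) = S_s·(1+e_p)/(C_α·H).
log₁₀(t₂/t₁) = 0.04 × (1+0.61) / (0.016×6) = 0.6708
t₂ = t₁ × 10^0.6708 = 1.5 × 4.686 = 7.03 years

t₂ ≈ 7.03 years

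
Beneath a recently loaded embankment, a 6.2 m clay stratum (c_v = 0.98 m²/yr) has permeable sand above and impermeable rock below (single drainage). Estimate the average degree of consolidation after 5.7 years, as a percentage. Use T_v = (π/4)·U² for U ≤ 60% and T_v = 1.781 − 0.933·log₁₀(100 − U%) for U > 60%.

Drainage path length: H_d = H = 6.2 m (single drainage).
T_v = c_v·t/H_d² = 0.98×5.7/6.2² = 0.14532.
T_v = 0.14532 corresponds to the U ≤ 60% branch:
U = √(4T_v/π) = 0.4301

U ≈ 43 %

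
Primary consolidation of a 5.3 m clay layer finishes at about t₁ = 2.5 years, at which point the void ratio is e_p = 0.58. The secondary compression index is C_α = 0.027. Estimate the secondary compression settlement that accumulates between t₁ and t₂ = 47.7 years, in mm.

Secondary compression: S_s = C_α·H/(1+e_p)·log₁₀(t₂/t₁)
S_s = 0.027×5.3/(1+0.58)×log₁₀(47.7/2.5)
    = 0.09057 × 1.281 = 0.116 m

S_s ≈ 116 mm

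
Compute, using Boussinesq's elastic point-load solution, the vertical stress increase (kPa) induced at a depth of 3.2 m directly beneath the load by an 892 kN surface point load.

Boussinesq vertical stress below a point load on an elastic half-space:
Δσ_z = 3P/(2πz²) · [1 + (r/z)²]^(−5/2)
r/z = 0/3.2 = 0; [1+(r/z)²]^(−5/2) = 1.
Δσ_z = 3×892/(2π×3.2²) × 1 = 41.592 × 1 = 41.59 kPa

Δσ_z ≈ 41.6 kPa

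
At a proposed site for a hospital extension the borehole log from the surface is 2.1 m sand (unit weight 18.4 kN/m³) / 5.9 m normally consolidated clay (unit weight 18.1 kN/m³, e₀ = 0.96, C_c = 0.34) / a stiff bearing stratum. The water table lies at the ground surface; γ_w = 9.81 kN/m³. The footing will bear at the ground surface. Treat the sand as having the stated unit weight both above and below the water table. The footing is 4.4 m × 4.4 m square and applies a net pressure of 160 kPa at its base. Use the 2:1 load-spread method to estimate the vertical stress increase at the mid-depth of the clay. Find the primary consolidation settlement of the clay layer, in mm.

Mid-depth of clay below the ground surface: z = 2.1 + 5.9/2 = 5.05 m.
Total vertical stress at mid-clay: σ_v = 18.4×2.1 + 18.1×2.95 = 92.035 kPa.
Pore pressure: u = 9.81×(5.05 − 0) = 49.541 kPa.
Initial effective stress: σ'_0 = σ_v − u = 92.035 − 49.541 = 42.494 kPa.
Stress increase at mid-clay by the 2:1 spreading method:
Δσ = qBL/((B+z)(L+z)) = 160×4.4×4.4/((4.4+5.05)(4.4+5.05)) = 34.687 kPa
Final effective stress: σ'_f = σ'_0 + Δσ = 42.494 + 34.687 = 77.181 kPa.
Normally consolidated clay, so the full stress increment lies on the virgin compression line:
S_c = C_c·H/(1+e₀)·log₁₀(σ'_f/σ'_0) = 0.34×5.9/(1+0.96)×log₁₀(77.181/42.494)
    = 1.0235 × 0.25918 = 0.2653 m

S_c ≈ 265 mm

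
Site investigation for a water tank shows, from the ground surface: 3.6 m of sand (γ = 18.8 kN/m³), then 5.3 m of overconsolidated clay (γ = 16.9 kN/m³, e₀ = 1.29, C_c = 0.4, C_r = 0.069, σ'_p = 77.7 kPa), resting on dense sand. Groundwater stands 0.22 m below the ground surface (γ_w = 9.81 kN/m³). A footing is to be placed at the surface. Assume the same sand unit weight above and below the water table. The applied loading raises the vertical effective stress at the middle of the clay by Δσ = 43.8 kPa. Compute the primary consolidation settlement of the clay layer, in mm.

S_c ≈ 116 mm

Mid-depth of clay below the ground surface: z = 3.6 + 5.3/2 = 6.25 m.
Total vertical stress at mid-clay: σ_v = 18.8×3.6 + 16.9×2.65 = 112.47 kPa.
Pore pressure: u = 9.81×(6.25 − 0.22) = 59.154 kPa.
Initial effective stress: σ'_0 = σ_v − u = 112.47 − 59.154 = 53.316 kPa.
Final effective stress: σ'_f = 53.316 + 43.8 = 97.116 kPa.
σ'_f = 97.116 > σ'_p = 77.7 kPa, so the stress path crosses the preconsolidation pressure — recompression up to σ'_p, then virgin compression beyond:
S_c = H/(1+e₀)·[C_r·log₁₀(σ'_p/σ'_0) + C_c·log₁₀(σ'_f/σ'_p)]
    = 5.3/2.29 × [0.069×log₁₀(77.7/53.316) + 0.4×log₁₀(97.116/77.7)]
    = 2.3144 × [0.011286 + 0.038748] = 0.1158 m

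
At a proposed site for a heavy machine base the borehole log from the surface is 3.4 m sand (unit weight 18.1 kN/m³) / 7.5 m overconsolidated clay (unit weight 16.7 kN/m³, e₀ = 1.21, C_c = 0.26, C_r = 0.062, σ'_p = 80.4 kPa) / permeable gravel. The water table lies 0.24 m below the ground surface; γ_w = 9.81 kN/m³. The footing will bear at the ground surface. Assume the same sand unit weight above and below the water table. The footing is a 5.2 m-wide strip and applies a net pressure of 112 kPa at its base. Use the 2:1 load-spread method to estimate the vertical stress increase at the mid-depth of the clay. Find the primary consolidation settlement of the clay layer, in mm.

Mid-depth of clay below the ground surface: z = 3.4 + 7.5/2 = 7.15 m.
Total vertical stress at mid-clay: σ_v = 18.1×3.4 + 16.7×3.75 = 124.17 kPa.
Pore pressure: u = 9.81×(7.15 − 0.24) = 67.787 kPa.
Initial effective stress: σ'_0 = σ_v − u = 124.17 − 67.787 = 56.383 kPa.
Stress increase at mid-clay by the 2:1 spreading method:
Δσ = qB/(B+z) = 112×5.2/(5.2+7.15) = 47.158 kPa
Final effective stress: σ'_f = 56.383 + 47.158 = 103.54 kPa.
σ'_f = 103.54 > σ'_p = 80.4 kPa, so the stress path crosses the preconsolidation pressure — recompression up to σ'_p, then virgin compression beyond:
S_c = H/(1+e₀)·[C_r·log₁₀(σ'_p/σ'_0) + C_c·log₁₀(σ'_f/σ'_p)]
    = 7.5/2.21 × [0.062×log₁₀(80.4/56.383) + 0.26×log₁₀(103.54/80.4)]
    = 3.3937 × [0.0095547 + 0.028562] = 0.1294 m

S_c ≈ 129 mm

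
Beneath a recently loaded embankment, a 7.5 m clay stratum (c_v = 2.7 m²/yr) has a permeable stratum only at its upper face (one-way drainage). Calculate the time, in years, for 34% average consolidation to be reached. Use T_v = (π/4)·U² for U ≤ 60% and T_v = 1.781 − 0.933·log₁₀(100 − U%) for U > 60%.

Drainage path length: H_d = H = 7.5 m (single drainage).
U ≤ 60%: T_v = (π/4)·U² = (π/4)×0.34² = 0.090792.
t = T_v·H_d²/c_v = 0.090792×7.5²/2.7 = 1.891 years.

t ≈ 1.89 years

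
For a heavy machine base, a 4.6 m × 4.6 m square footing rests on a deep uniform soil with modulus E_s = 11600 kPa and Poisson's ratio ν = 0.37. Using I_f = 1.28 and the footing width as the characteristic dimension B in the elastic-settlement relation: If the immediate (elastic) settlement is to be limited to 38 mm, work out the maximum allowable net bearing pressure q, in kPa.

q ≈ 86.7 kPa

S_e = q·B·(1−ν²)/E_s · I_f  ⇒  q = S_e·E_s / (B·(1−ν²)·I_f).
q = 0.038 × 11600 / (4.6 × 0.8631 × 1.28) = 86.74 kPa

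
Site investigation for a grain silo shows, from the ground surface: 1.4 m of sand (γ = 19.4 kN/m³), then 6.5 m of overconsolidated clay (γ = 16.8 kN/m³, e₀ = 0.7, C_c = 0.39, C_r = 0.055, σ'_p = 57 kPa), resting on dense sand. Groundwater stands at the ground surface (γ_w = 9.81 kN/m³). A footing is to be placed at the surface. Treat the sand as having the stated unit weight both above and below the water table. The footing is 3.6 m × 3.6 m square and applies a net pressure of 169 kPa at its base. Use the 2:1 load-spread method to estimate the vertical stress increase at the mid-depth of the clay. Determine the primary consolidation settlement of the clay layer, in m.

S_c ≈ 0.159 m

Mid-depth of clay below the ground surface: z = 1.4 + 6.5/2 = 4.65 m.
Total vertical stress at mid-clay: σ_v = 19.4×1.4 + 16.8×3.25 = 81.76 kPa.
Pore pressure: u = 9.81×(4.65 − 0) = 45.617 kPa.
Initial effective stress: σ'_0 = σ_v − u = 81.76 − 45.617 = 36.143 kPa.
Stress increase at mid-clay by the 2:1 spreading method:
Δσ = qBL/((B+z)(L+z)) = 169×3.6×3.6/((3.6+4.65)(3.6+4.65)) = 32.18 kPa
Final effective stress: σ'_f = 36.143 + 32.18 = 68.323 kPa.
σ'_f = 68.323 > σ'_p = 57 kPa, so the stress path crosses the preconsolidation pressure — recompression up to σ'_p, then virgin compression beyond:
S_c = H/(1+e₀)·[C_r·log₁₀(σ'_p/σ'_0) + C_c·log₁₀(σ'_f/σ'_p)]
    = 6.5/1.7 × [0.055×log₁₀(57/36.143) + 0.39×log₁₀(68.323/57)]
    = 3.8235 × [0.010882 + 0.03069] = 0.159 m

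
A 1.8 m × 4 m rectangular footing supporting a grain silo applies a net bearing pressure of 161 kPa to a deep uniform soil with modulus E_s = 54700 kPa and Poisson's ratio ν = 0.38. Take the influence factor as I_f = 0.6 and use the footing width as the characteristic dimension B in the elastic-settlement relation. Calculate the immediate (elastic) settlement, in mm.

S_e ≈ 2.72 mm

Immediate (elastic) settlement: S_e = q·B·(1−ν²)/E_s · I_f.
S_e = 161 × 1.8 × (1 − 0.38²) / 54700 × 0.6
    = 161 × 1.8 × 0.8556 / 54700 × 0.6
    = 0.00272 m = 2.72 mm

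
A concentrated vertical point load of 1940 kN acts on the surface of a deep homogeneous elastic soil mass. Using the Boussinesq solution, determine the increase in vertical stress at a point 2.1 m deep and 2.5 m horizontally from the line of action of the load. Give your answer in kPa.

Δσ_z ≈ 23.1 kPa

Boussinesq vertical stress below a point load on an elastic half-space:
Δσ_z = 3P/(2πz²) · [1 + (r/z)²]^(−5/2)
r/z = 2.5/2.1 = 1.1905; [1+(r/z)²]^(−5/2) = 0.11008.
Δσ_z = 3×1940/(2π×2.1²) × 0.11008 = 210.04 × 0.11008 = 23.12 kPa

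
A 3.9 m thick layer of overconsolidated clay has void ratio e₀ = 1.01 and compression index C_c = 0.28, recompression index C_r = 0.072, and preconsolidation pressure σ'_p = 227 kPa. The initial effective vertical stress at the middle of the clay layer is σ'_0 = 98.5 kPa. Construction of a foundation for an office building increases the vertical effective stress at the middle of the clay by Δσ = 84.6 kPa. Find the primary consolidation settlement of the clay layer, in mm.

Final effective stress: σ'_f = 98.5 + 84.6 = 183.1 kPa.
σ'_f = 183.1 ≤ σ'_p = 227 kPa, so the clay remains overconsolidated and only the recompression index applies:
S_c = C_r·H/(1+e₀)·log₁₀(σ'_f/σ'_0) = 0.072×3.9/2.01×log₁₀(183.1/98.5)
    = 0.1397 × 0.26925 = 0.03761 m

S_c ≈ 37.6 mm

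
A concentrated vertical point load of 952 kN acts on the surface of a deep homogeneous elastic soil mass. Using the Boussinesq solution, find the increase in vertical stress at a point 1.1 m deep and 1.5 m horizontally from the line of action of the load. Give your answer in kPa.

Δσ_z ≈ 27.2 kPa

Boussinesq vertical stress below a point load on an elastic half-space:
Δσ_z = 3P/(2πz²) · [1 + (r/z)²]^(−5/2)
r/z = 1.5/1.1 = 1.3636; [1+(r/z)²]^(−5/2) = 0.072322.
Δσ_z = 3×952/(2π×1.1²) × 0.072322 = 375.66 × 0.072322 = 27.17 kPa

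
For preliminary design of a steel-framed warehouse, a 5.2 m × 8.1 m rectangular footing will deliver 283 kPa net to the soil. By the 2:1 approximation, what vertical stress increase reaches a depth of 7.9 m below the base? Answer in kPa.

Δσ_z ≈ 56.9 kPa

By the 2:1 method the load spreads at 1 horizontal : 2 vertical, so at depth z the loaded area has grown by z in each plan dimension:
Δσ = qBL/((B+z)(L+z)) = 283×5.2×8.1/((5.2+7.9)(8.1+7.9)) = 56.87 kPa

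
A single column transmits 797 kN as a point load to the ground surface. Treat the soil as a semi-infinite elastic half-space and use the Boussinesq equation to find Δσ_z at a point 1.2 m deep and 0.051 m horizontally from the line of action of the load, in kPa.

Boussinesq vertical stress below a point load on an elastic half-space:
Δσ_z = 3P/(2πz²) · [1 + (r/z)²]^(−5/2)
r/z = 0.051/1.2 = 0.0425; [1+(r/z)²]^(−5/2) = 0.9955.
Δσ_z = 3×797/(2π×1.2²) × 0.9955 = 264.26 × 0.9955 = 263.1 kPa

Δσ_z ≈ 263 kPa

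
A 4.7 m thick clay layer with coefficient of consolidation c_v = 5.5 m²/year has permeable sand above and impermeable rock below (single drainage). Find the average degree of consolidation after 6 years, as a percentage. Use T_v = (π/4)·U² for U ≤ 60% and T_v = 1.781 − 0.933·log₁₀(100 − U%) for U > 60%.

Drainage path length: H_d = H = 4.7 m (single drainage).
T_v = c_v·t/H_d² = 5.5×6/4.7² = 1.4939.
T_v = 1.4939 corresponds to the U > 60% branch:
U = 1 − 10^((1.781 − T_v)/0.933)/100 = 0.9797

U ≈ 98 %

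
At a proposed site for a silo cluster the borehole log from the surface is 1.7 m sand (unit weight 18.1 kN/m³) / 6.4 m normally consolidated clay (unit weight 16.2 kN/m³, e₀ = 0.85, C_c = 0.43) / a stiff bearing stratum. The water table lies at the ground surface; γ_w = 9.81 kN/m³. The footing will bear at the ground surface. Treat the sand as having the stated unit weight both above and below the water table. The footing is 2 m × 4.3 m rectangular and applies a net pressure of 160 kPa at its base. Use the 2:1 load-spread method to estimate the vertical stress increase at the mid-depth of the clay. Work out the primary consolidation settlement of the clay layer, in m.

S_c ≈ 0.315 m

Mid-depth of clay below the ground surface: z = 1.7 + 6.4/2 = 4.9 m.
Total vertical stress at mid-clay: σ_v = 18.1×1.7 + 16.2×3.2 = 82.61 kPa.
Pore pressure: u = 9.81×(4.9 − 0) = 48.069 kPa.
Initial effective stress: σ'_0 = σ_v − u = 82.61 − 48.069 = 34.541 kPa.
Stress increase at mid-clay by the 2:1 spreading method:
Δσ = qBL/((B+z)(L+z)) = 160×2×4.3/((2+4.9)(4.3+4.9)) = 21.676 kPa
Final effective stress: σ'_f = σ'_0 + Δσ = 34.541 + 21.676 = 56.217 kPa.
Normally consolidated clay, so the full stress increment lies on the virgin compression line:
S_c = C_c·H/(1+e₀)·log₁₀(σ'_f/σ'_0) = 0.43×6.4/(1+0.85)×log₁₀(56.217/34.541)
    = 1.4876 × 0.21153 = 0.3147 m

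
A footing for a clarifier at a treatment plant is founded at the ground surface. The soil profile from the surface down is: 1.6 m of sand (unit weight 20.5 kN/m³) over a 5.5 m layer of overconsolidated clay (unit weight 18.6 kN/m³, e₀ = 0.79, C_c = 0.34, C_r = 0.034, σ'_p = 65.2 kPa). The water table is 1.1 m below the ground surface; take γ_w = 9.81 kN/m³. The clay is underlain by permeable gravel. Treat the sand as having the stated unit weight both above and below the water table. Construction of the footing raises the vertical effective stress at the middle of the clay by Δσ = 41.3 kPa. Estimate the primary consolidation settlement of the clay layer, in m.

Mid-depth of clay below the ground surface: z = 1.6 + 5.5/2 = 4.35 m.
Total vertical stress at mid-clay: σ_v = 20.5×1.6 + 18.6×2.75 = 83.95 kPa.
Pore pressure: u = 9.81×(4.35 − 1.1) = 31.883 kPa.
Initial effective stress: σ'_0 = σ_v − u = 83.95 − 31.883 = 52.067 kPa.
Final effective stress: σ'_f = 52.067 + 41.3 = 93.367 kPa.
σ'_f = 93.367 > σ'_p = 65.2 kPa, so the stress path crosses the preconsolidation pressure — recompression up to σ'_p, then virgin compression beyond:
S_c = H/(1+e₀)·[C_r·log₁₀(σ'_p/σ'_0) + C_c·log₁₀(σ'_f/σ'_p)]
    = 5.5/1.79 × [0.034×log₁₀(65.2/52.067) + 0.34×log₁₀(93.367/65.2)]
    = 3.0726 × [0.0033213 + 0.053022] = 0.1731 m

S_c ≈ 0.173 m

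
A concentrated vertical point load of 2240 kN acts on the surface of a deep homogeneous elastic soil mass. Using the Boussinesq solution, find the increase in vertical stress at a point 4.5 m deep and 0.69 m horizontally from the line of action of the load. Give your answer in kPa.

Δσ_z ≈ 49.8 kPa

Boussinesq vertical stress below a point load on an elastic half-space:
Δσ_z = 3P/(2πz²) · [1 + (r/z)²]^(−5/2)
r/z = 0.69/4.5 = 0.15333; [1+(r/z)²]^(−5/2) = 0.94356.
Δσ_z = 3×2240/(2π×4.5²) × 0.94356 = 52.816 × 0.94356 = 49.84 kPa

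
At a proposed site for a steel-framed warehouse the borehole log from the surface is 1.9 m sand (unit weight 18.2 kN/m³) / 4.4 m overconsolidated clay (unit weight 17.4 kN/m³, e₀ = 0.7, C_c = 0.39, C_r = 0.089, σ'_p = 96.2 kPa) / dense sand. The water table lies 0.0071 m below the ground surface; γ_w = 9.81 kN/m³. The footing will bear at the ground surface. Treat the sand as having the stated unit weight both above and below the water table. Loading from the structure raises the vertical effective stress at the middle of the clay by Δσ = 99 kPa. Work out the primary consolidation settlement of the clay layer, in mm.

Mid-depth of clay below the ground surface: z = 1.9 + 4.4/2 = 4.1 m.
Total vertical stress at mid-clay: σ_v = 18.2×1.9 + 17.4×2.2 = 72.86 kPa.
Pore pressure: u = 9.81×(4.1 − 0.0071) = 40.152 kPa.
Initial effective stress: σ'_0 = σ_v − u = 72.86 − 40.152 = 32.708 kPa.
Final effective stress: σ'_f = 32.708 + 99 = 131.71 kPa.
σ'_f = 131.71 > σ'_p = 96.2 kPa, so the stress path crosses the preconsolidation pressure — recompression up to σ'_p, then virgin compression beyond:
S_c = H/(1+e₀)·[C_r·log₁₀(σ'_p/σ'_0) + C_c·log₁₀(σ'_f/σ'_p)]
    = 4.4/1.7 × [0.089×log₁₀(96.2/32.708) + 0.39×log₁₀(131.71/96.2)]
    = 2.5882 × [0.041698 + 0.053213] = 0.2456 m

S_c ≈ 246 mm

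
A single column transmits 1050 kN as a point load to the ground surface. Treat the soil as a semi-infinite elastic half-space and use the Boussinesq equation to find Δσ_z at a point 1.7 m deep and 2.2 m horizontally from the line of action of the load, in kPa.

Δσ_z ≈ 14.8 kPa

Boussinesq vertical stress below a point load on an elastic half-space:
Δσ_z = 3P/(2πz²) · [1 + (r/z)²]^(−5/2)
r/z = 2.2/1.7 = 1.2941; [1+(r/z)²]^(−5/2) = 0.085466.
Δσ_z = 3×1050/(2π×1.7²) × 0.085466 = 173.47 × 0.085466 = 14.83 kPa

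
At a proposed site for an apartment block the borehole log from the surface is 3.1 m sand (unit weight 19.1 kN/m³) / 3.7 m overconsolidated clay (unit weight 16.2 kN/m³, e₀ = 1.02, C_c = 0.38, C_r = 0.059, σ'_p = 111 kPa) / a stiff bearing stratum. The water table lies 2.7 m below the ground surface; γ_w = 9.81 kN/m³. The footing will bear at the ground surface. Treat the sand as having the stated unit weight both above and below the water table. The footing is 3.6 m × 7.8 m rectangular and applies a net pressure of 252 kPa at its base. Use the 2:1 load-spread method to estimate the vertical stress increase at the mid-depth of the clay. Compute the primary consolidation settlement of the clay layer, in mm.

S_c ≈ 76 mm

Mid-depth of clay below the ground surface: z = 3.1 + 3.7/2 = 4.95 m.
Total vertical stress at mid-clay: σ_v = 19.1×3.1 + 16.2×1.85 = 89.18 kPa.
Pore pressure: u = 9.81×(4.95 − 2.7) = 22.073 kPa.
Initial effective stress: σ'_0 = σ_v − u = 89.18 − 22.073 = 67.107 kPa.
Stress increase at mid-clay by the 2:1 spreading method:
Δσ = qBL/((B+z)(L+z)) = 252×3.6×7.8/((3.6+4.95)(7.8+4.95)) = 64.911 kPa
Final effective stress: σ'_f = 67.107 + 64.911 = 132.02 kPa.
σ'_f = 132.02 > σ'_p = 111 kPa, so the stress path crosses the preconsolidation pressure — recompression up to σ'_p, then virgin compression beyond:
S_c = H/(1+e₀)·[C_r·log₁₀(σ'_p/σ'_0) + C_c·log₁₀(σ'_f/σ'_p)]
    = 3.7/2.02 × [0.059×log₁₀(111/67.107) + 0.38×log₁₀(132.02/111)]
    = 1.8317 × [0.012895 + 0.02862] = 0.07604 m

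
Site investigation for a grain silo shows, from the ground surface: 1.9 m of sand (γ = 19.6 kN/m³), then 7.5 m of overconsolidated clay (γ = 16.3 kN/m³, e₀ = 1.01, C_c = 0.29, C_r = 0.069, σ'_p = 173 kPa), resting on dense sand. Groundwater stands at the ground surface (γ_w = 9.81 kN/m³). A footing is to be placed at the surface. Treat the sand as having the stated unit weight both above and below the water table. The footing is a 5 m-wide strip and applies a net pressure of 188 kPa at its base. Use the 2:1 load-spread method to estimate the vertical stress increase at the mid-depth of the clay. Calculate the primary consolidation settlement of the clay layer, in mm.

Mid-depth of clay below the ground surface: z = 1.9 + 7.5/2 = 5.65 m.
Total vertical stress at mid-clay: σ_v = 19.6×1.9 + 16.3×3.75 = 98.365 kPa.
Pore pressure: u = 9.81×(5.65 − 0) = 55.427 kPa.
Initial effective stress: σ'_0 = σ_v − u = 98.365 − 55.427 = 42.938 kPa.
Stress increase at mid-clay by the 2:1 spreading method:
Δσ = qB/(B+z) = 188×5/(5+5.65) = 88.263 kPa
Final effective stress: σ'_f = 42.938 + 88.263 = 131.2 kPa.
σ'_f = 131.2 ≤ σ'_p = 173 kPa, so the clay remains overconsolidated and only the recompression index applies:
S_c = C_r·H/(1+e₀)·log₁₀(σ'_f/σ'_0) = 0.069×7.5/2.01×log₁₀(131.2/42.938)
    = 0.25746 × 0.48509 = 0.1249 m

S_c ≈ 125 mm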